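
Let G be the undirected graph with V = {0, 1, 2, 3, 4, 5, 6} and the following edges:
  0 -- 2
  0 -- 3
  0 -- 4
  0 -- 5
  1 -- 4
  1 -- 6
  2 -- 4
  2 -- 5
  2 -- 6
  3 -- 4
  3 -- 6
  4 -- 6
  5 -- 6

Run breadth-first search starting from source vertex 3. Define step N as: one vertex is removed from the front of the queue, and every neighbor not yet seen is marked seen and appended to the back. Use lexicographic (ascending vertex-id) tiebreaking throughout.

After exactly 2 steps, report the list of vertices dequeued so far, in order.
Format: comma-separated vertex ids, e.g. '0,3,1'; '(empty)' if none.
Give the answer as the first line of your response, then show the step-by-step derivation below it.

3,0

step 1: dequeue 3; queue=[0,4,6]; order=3
step 2: dequeue 0; queue=[4,6,2,5]; order=3,0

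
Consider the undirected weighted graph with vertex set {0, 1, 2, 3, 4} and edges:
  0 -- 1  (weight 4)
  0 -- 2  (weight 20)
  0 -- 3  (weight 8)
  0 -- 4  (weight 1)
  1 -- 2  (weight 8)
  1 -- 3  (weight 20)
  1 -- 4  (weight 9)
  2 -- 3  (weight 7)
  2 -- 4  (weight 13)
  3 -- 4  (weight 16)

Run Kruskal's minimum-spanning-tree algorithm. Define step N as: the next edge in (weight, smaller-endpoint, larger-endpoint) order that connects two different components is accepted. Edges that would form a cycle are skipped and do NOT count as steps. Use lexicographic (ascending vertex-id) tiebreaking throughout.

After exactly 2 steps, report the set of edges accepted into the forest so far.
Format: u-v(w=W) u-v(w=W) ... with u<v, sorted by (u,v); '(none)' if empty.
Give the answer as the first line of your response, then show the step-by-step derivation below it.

0-1(w=4) 0-4(w=1)

step 1: add edge 0-4 (w=1); MST = {0-4(w=1)}
step 2: add edge 0-1 (w=4); MST = {0-1(w=4) 0-4(w=1)}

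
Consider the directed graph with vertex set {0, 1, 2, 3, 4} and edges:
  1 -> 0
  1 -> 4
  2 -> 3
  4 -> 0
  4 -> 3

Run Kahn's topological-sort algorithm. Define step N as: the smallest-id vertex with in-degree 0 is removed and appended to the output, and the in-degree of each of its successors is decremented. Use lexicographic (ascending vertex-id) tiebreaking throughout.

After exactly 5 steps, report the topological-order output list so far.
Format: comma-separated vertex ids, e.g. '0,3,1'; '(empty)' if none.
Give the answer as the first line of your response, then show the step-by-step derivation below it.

1,2,4,0,3

step 1: output 1; order=[1]; indeg=(1,0,0,2,0)
step 2: output 2; order=[1,2]; indeg=(1,0,0,1,0)
step 3: output 4; order=[1,2,4]; indeg=(0,0,0,0,0)
step 4: output 0; order=[1,2,4,0]; indeg=(0,0,0,0,0)
step 5: output 3; order=[1,2,4,0,3]; indeg=(0,0,0,0,0)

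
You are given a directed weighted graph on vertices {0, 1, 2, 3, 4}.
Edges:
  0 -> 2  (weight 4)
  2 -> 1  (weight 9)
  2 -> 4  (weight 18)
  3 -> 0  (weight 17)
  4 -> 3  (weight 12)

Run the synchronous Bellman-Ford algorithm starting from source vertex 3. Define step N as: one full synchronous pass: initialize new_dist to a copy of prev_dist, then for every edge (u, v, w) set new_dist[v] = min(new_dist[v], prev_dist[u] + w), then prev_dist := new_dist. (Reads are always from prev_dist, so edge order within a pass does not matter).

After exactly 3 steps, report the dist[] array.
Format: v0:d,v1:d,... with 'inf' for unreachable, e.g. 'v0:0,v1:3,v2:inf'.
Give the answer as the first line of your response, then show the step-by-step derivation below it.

v0:17,v1:30,v2:21,v3:0,v4:39

step 1: dist = v0:17,v1:inf,v2:inf,v3:0,v4:inf
step 2: dist = v0:17,v1:inf,v2:21,v3:0,v4:inf
step 3: dist = v0:17,v1:30,v2:21,v3:0,v4:39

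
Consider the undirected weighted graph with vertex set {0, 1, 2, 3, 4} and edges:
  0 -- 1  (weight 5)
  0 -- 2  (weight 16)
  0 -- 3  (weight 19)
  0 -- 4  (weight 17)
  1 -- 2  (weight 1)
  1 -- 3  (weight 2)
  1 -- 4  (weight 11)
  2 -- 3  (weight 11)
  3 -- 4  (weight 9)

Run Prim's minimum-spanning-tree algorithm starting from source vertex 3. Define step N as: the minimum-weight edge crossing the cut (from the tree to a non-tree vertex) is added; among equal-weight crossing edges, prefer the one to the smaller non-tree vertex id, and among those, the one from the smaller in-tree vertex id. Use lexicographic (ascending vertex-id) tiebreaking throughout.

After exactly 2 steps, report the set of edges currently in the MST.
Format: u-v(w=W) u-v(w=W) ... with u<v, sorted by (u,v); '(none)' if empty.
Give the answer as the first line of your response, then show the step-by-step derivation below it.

1-2(w=1) 1-3(w=2)

step 1: add edge 1-3 (w=2); MST = {1-3(w=2)}
step 2: add edge 1-2 (w=1); MST = {1-2(w=1) 1-3(w=2)}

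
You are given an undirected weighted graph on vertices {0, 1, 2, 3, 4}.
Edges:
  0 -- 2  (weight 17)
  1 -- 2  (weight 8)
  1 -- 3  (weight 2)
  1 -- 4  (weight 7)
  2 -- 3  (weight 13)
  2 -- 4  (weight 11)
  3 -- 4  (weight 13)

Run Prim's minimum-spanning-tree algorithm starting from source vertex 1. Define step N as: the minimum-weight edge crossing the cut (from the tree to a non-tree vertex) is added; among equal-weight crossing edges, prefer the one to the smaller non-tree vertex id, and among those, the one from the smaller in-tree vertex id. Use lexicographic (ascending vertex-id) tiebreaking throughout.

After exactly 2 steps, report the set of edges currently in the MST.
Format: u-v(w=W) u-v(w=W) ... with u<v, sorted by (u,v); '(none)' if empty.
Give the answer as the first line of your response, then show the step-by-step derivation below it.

1-3(w=2) 1-4(w=7)

step 1: add edge 1-3 (w=2); MST = {1-3(w=2)}
step 2: add edge 1-4 (w=7); MST = {1-3(w=2) 1-4(w=7)}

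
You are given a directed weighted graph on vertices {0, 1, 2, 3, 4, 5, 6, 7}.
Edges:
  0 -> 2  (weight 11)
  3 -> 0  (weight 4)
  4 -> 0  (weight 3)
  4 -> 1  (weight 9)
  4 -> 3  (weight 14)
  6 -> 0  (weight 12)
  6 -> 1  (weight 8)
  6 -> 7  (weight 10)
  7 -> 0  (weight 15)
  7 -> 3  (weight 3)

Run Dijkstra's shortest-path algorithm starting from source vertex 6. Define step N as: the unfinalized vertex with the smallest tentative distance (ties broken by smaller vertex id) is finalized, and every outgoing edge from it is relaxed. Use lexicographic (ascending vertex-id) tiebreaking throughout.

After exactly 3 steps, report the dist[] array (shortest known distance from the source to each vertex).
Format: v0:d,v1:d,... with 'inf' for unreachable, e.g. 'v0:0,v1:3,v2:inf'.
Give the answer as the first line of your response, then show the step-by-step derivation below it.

v0:12,v1:8,v2:inf,v3:13,v4:inf,v5:inf,v6:0,v7:10

step 1: dist = v0:12,v1:8,v2:inf,v3:inf,v4:inf,v5:inf,v6:0,v7:10
step 2: dist = v0:12,v1:8,v2:inf,v3:inf,v4:inf,v5:inf,v6:0,v7:10
step 3: dist = v0:12,v1:8,v2:inf,v3:13,v4:inf,v5:inf,v6:0,v7:10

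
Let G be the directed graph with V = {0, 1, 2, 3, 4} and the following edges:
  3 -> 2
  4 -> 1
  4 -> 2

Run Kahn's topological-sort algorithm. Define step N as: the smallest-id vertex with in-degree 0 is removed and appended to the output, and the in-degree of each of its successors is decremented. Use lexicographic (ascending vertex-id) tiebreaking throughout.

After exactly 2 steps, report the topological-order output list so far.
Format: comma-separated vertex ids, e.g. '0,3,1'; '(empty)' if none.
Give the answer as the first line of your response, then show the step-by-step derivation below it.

0,3

step 1: output 0; order=[0]; indeg=(0,1,2,0,0)
step 2: output 3; order=[0,3]; indeg=(0,1,1,0,0)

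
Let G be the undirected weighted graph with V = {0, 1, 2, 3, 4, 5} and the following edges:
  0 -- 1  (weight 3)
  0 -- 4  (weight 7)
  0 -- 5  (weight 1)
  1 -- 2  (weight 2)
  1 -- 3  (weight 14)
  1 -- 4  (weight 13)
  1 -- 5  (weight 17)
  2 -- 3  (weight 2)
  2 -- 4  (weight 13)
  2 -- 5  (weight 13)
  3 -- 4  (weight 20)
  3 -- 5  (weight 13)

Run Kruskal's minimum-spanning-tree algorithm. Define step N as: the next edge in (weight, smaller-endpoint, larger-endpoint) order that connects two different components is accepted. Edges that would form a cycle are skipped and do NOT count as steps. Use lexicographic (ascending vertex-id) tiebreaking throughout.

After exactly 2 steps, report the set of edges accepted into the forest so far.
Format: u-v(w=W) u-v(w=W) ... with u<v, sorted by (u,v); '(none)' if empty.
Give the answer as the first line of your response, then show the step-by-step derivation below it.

0-5(w=1) 1-2(w=2)

step 1: add edge 0-5 (w=1); MST = {0-5(w=1)}
step 2: add edge 1-2 (w=2); MST = {0-5(w=1) 1-2(w=2)}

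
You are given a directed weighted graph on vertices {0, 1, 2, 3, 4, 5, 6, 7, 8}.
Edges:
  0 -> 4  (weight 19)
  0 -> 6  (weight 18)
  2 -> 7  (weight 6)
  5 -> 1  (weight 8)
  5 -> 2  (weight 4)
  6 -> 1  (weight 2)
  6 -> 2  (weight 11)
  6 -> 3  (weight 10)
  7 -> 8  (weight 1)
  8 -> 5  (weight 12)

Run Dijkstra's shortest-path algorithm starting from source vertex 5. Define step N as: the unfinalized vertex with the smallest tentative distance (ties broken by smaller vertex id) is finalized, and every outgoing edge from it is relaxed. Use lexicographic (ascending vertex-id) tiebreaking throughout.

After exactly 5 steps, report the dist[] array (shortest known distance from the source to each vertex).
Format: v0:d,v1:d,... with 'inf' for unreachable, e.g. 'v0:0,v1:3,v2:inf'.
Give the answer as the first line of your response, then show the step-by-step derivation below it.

v0:inf,v1:8,v2:4,v3:inf,v4:inf,v5:0,v6:inf,v7:10,v8:11

step 1: dist = v0:inf,v1:8,v2:4,v3:inf,v4:inf,v5:0,v6:inf,v7:inf,v8:inf
step 2: dist = v0:inf,v1:8,v2:4,v3:inf,v4:inf,v5:0,v6:inf,v7:10,v8:inf
step 3: dist = v0:inf,v1:8,v2:4,v3:inf,v4:inf,v5:0,v6:inf,v7:10,v8:inf
step 4: dist = v0:inf,v1:8,v2:4,v3:inf,v4:inf,v5:0,v6:inf,v7:10,v8:11
step 5: dist = v0:inf,v1:8,v2:4,v3:inf,v4:inf,v5:0,v6:inf,v7:10,v8:11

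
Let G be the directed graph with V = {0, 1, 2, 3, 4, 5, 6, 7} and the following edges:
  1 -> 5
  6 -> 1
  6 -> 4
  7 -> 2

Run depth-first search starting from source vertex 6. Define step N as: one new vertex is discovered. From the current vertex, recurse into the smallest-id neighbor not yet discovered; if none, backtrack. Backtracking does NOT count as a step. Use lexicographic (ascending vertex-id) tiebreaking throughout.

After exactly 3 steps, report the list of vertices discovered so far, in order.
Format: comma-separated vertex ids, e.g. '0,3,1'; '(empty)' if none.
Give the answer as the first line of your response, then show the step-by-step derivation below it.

6,1,5

step 1: discover 6; path=6; order=6
step 2: discover 1; path=6>1; order=6,1
step 3: discover 5; path=6>1>5; order=6,1,5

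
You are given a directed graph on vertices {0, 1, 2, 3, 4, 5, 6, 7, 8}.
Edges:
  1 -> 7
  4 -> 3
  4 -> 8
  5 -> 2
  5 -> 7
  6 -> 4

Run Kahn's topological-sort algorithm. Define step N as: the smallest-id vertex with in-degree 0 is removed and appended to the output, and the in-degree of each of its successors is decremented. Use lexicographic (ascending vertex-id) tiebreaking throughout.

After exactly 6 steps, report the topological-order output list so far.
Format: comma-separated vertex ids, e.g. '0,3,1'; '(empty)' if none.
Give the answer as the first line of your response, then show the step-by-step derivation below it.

0,1,5,2,6,4

step 1: output 0; order=[0]; indeg=(0,0,1,1,1,0,0,2,1)
step 2: output 1; order=[0,1]; indeg=(0,0,1,1,1,0,0,1,1)
step 3: output 5; order=[0,1,5]; indeg=(0,0,0,1,1,0,0,0,1)
step 4: output 2; order=[0,1,5,2]; indeg=(0,0,0,1,1,0,0,0,1)
step 5: output 6; order=[0,1,5,2,6]; indeg=(0,0,0,1,0,0,0,0,1)
step 6: output 4; order=[0,1,5,2,6,4]; indeg=(0,0,0,0,0,0,0,0,0)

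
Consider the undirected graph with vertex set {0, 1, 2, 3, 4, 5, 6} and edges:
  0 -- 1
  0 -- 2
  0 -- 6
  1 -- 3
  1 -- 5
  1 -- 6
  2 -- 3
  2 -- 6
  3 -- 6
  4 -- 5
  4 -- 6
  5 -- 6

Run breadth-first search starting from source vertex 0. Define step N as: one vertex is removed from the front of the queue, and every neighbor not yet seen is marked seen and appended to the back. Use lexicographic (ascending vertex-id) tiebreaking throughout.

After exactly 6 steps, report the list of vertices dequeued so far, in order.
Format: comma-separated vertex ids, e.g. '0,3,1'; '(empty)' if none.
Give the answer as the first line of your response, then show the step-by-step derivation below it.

0,1,2,6,3,5

step 1: dequeue 0; queue=[1,2,6]; order=0
step 2: dequeue 1; queue=[2,6,3,5]; order=0,1
step 3: dequeue 2; queue=[6,3,5]; order=0,1,2
step 4: dequeue 6; queue=[3,5,4]; order=0,1,2,6
step 5: dequeue 3; queue=[5,4]; order=0,1,2,6,3
step 6: dequeue 5; queue=[4]; order=0,1,2,6,3,5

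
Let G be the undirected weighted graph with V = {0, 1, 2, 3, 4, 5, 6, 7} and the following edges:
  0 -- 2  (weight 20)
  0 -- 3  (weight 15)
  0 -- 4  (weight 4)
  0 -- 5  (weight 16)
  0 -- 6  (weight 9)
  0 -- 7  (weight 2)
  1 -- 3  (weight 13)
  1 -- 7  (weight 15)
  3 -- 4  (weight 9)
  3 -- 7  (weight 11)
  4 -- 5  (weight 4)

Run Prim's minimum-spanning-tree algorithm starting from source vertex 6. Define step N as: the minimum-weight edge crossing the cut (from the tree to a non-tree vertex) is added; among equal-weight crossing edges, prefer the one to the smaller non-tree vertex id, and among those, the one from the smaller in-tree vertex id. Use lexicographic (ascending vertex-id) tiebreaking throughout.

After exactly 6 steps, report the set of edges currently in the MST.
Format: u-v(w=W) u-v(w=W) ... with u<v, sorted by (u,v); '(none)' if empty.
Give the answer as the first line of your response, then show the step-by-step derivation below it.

0-4(w=4) 0-6(w=9) 0-7(w=2) 1-3(w=13) 3-4(w=9) 4-5(w=4)

step 1: add edge 0-6 (w=9); MST = {0-6(w=9)}
step 2: add edge 0-7 (w=2); MST = {0-6(w=9) 0-7(w=2)}
step 3: add edge 0-4 (w=4); MST = {0-4(w=4) 0-6(w=9) 0-7(w=2)}
step 4: add edge 4-5 (w=4); MST = {0-4(w=4) 0-6(w=9) 0-7(w=2) 4-5(w=4)}
step 5: add edge 3-4 (w=9); MST = {0-4(w=4) 0-6(w=9) 0-7(w=2) 3-4(w=9) 4-5(w=4)}
step 6: add edge 1-3 (w=13); MST = {0-4(w=4) 0-6(w=9) 0-7(w=2) 1-3(w=13) 3-4(w=9) 4-5(w=4)}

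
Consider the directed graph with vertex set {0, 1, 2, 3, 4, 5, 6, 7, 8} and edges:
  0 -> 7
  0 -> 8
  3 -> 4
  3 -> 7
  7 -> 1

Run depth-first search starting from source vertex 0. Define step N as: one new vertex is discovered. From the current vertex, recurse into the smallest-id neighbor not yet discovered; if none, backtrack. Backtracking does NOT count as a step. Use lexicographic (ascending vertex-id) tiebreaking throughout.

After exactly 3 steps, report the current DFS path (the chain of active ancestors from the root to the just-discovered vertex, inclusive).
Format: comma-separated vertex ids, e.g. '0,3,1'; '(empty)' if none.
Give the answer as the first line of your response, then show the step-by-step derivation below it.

0,7,1

step 1: discover 0; path=0; order=0
step 2: discover 7; path=0>7; order=0,7
step 3: discover 1; path=0>7>1; order=0,7,1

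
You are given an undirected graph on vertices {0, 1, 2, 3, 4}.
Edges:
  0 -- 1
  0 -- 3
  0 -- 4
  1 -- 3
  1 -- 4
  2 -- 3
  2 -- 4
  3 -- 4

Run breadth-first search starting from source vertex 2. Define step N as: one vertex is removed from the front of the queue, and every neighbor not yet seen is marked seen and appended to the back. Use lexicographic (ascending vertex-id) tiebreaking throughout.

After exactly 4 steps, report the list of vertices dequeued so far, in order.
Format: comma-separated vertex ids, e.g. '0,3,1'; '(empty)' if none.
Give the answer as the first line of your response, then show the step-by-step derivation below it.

2,3,4,0

step 1: dequeue 2; queue=[3,4]; order=2
step 2: dequeue 3; queue=[4,0,1]; order=2,3
step 3: dequeue 4; queue=[0,1]; order=2,3,4
step 4: dequeue 0; queue=[1]; order=2,3,4,0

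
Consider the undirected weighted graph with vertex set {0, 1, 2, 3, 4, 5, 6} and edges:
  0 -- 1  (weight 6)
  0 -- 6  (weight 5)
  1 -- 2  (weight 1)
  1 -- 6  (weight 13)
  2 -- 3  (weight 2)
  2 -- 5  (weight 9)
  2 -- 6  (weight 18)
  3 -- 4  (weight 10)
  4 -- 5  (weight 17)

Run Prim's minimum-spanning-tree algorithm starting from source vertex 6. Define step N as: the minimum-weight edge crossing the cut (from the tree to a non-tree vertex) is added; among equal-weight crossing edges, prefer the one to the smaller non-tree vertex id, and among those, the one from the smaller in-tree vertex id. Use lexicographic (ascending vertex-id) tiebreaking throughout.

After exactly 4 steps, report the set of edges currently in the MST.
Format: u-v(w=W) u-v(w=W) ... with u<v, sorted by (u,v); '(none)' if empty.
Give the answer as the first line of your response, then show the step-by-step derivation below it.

0-1(w=6) 0-6(w=5) 1-2(w=1) 2-3(w=2)

step 1: add edge 0-6 (w=5); MST = {0-6(w=5)}
step 2: add edge 0-1 (w=6); MST = {0-1(w=6) 0-6(w=5)}
step 3: add edge 1-2 (w=1); MST = {0-1(w=6) 0-6(w=5) 1-2(w=1)}
step 4: add edge 2-3 (w=2); MST = {0-1(w=6) 0-6(w=5) 1-2(w=1) 2-3(w=2)}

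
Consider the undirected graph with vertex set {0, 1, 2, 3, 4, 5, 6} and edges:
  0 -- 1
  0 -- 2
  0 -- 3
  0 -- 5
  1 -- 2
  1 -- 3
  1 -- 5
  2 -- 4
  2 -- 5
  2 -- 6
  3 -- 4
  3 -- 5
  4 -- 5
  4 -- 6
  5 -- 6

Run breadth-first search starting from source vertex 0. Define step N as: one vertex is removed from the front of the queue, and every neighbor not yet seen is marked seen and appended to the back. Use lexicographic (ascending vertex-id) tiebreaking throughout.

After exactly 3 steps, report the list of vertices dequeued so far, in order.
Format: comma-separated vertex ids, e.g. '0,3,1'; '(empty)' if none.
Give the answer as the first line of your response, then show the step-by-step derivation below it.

0,1,2

step 1: dequeue 0; queue=[1,2,3,5]; order=0
step 2: dequeue 1; queue=[2,3,5]; order=0,1
step 3: dequeue 2; queue=[3,5,4,6]; order=0,1,2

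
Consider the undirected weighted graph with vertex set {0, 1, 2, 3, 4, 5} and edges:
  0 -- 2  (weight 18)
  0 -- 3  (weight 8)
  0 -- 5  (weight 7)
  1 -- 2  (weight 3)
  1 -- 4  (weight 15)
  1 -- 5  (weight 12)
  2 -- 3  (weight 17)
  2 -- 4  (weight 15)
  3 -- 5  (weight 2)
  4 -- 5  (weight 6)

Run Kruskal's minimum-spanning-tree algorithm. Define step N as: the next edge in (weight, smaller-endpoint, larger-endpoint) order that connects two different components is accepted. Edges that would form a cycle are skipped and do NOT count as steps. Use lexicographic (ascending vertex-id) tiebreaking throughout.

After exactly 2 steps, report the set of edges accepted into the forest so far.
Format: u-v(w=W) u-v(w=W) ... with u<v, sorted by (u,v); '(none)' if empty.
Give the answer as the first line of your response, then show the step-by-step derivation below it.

1-2(w=3) 3-5(w=2)

step 1: add edge 3-5 (w=2); MST = {3-5(w=2)}
step 2: add edge 1-2 (w=3); MST = {1-2(w=3) 3-5(w=2)}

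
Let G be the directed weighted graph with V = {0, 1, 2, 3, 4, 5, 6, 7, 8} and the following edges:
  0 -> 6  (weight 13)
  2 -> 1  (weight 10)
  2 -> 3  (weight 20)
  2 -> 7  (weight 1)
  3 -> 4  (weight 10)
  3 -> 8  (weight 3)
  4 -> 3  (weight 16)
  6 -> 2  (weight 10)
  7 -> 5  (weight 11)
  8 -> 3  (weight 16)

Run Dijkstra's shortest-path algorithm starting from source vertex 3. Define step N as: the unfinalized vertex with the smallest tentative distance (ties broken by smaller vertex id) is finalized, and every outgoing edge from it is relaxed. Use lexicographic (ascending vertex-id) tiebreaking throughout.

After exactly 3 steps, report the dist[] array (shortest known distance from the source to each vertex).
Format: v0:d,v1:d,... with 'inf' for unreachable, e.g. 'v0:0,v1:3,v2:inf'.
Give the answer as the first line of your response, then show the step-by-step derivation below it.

v0:inf,v1:inf,v2:inf,v3:0,v4:10,v5:inf,v6:inf,v7:inf,v8:3

step 1: dist = v0:inf,v1:inf,v2:inf,v3:0,v4:10,v5:inf,v6:inf,v7:inf,v8:3
step 2: dist = v0:inf,v1:inf,v2:inf,v3:0,v4:10,v5:inf,v6:inf,v7:inf,v8:3
step 3: dist = v0:inf,v1:inf,v2:inf,v3:0,v4:10,v5:inf,v6:inf,v7:inf,v8:3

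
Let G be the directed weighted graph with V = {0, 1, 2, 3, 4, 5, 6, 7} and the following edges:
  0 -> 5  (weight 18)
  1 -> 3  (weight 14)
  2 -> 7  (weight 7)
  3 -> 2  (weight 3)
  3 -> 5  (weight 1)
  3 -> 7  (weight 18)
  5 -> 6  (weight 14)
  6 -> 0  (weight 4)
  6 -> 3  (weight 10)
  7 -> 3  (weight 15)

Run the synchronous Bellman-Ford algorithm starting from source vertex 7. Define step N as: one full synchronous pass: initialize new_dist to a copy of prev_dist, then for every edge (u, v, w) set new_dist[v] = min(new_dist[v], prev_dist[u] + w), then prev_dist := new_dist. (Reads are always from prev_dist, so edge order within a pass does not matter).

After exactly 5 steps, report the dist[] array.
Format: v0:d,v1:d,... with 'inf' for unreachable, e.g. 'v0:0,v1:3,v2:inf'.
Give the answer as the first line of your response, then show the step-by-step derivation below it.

v0:34,v1:inf,v2:18,v3:15,v4:inf,v5:16,v6:30,v7:0

step 1: dist = v0:inf,v1:inf,v2:inf,v3:15,v4:inf,v5:inf,v6:inf,v7:0
step 2: dist = v0:inf,v1:inf,v2:18,v3:15,v4:inf,v5:16,v6:inf,v7:0
step 3: dist = v0:inf,v1:inf,v2:18,v3:15,v4:inf,v5:16,v6:30,v7:0
step 4: dist = v0:34,v1:inf,v2:18,v3:15,v4:inf,v5:16,v6:30,v7:0
step 5: dist = v0:34,v1:inf,v2:18,v3:15,v4:inf,v5:16,v6:30,v7:0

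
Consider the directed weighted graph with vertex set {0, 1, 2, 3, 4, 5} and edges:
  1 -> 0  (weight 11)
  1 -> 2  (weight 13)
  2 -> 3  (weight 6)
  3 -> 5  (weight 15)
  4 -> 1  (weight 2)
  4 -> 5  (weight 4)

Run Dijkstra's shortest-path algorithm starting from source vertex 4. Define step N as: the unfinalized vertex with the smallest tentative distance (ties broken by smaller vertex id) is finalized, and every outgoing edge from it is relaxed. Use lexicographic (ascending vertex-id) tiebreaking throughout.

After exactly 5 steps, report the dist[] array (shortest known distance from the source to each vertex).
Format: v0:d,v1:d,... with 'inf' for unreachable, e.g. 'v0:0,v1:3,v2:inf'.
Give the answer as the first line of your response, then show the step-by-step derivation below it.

v0:13,v1:2,v2:15,v3:21,v4:0,v5:4

step 1: dist = v0:inf,v1:2,v2:inf,v3:inf,v4:0,v5:4
step 2: dist = v0:13,v1:2,v2:15,v3:inf,v4:0,v5:4
step 3: dist = v0:13,v1:2,v2:15,v3:inf,v4:0,v5:4
step 4: dist = v0:13,v1:2,v2:15,v3:inf,v4:0,v5:4
step 5: dist = v0:13,v1:2,v2:15,v3:21,v4:0,v5:4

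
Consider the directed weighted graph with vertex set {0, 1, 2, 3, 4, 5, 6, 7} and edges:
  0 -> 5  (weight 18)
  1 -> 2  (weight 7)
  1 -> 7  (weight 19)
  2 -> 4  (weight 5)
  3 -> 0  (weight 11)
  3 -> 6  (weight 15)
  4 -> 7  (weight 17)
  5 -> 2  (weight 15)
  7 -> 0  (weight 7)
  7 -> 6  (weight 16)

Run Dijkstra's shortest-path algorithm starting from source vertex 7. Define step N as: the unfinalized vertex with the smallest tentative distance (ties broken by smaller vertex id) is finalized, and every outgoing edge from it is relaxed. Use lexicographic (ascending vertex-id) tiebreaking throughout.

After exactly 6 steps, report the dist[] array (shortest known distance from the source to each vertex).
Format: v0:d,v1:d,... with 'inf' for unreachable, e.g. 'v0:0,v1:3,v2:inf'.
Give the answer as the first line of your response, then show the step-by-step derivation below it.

v0:7,v1:inf,v2:40,v3:inf,v4:45,v5:25,v6:16,v7:0

step 1: dist = v0:7,v1:inf,v2:inf,v3:inf,v4:inf,v5:inf,v6:16,v7:0
step 2: dist = v0:7,v1:inf,v2:inf,v3:inf,v4:inf,v5:25,v6:16,v7:0
step 3: dist = v0:7,v1:inf,v2:inf,v3:inf,v4:inf,v5:25,v6:16,v7:0
step 4: dist = v0:7,v1:inf,v2:40,v3:inf,v4:inf,v5:25,v6:16,v7:0
step 5: dist = v0:7,v1:inf,v2:40,v3:inf,v4:45,v5:25,v6:16,v7:0
step 6: dist = v0:7,v1:inf,v2:40,v3:inf,v4:45,v5:25,v6:16,v7:0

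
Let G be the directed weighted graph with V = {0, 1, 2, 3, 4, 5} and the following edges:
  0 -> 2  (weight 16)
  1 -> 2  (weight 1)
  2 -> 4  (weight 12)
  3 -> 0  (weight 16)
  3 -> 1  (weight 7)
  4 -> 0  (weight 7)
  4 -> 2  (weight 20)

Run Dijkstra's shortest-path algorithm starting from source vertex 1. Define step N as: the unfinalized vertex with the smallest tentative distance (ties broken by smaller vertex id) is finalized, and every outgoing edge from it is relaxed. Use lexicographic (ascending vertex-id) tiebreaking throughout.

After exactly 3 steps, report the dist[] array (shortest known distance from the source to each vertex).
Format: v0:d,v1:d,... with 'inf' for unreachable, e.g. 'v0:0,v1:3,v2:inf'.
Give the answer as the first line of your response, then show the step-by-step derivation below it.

v0:20,v1:0,v2:1,v3:inf,v4:13,v5:inf

step 1: dist = v0:inf,v1:0,v2:1,v3:inf,v4:inf,v5:inf
step 2: dist = v0:inf,v1:0,v2:1,v3:inf,v4:13,v5:inf
step 3: dist = v0:20,v1:0,v2:1,v3:inf,v4:13,v5:inf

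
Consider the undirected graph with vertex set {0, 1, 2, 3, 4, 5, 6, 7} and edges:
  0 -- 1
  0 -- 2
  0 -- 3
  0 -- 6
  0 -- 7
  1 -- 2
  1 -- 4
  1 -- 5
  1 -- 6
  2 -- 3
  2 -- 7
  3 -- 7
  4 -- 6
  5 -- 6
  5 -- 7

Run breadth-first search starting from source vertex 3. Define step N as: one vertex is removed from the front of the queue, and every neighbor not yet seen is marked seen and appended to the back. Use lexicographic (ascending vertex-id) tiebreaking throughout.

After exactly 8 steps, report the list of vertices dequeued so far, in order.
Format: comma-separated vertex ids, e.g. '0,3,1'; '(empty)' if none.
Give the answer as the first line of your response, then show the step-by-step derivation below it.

3,0,2,7,1,6,5,4

step 1: dequeue 3; queue=[0,2,7]; order=3
step 2: dequeue 0; queue=[2,7,1,6]; order=3,0
step 3: dequeue 2; queue=[7,1,6]; order=3,0,2
step 4: dequeue 7; queue=[1,6,5]; order=3,0,2,7
step 5: dequeue 1; queue=[6,5,4]; order=3,0,2,7,1
step 6: dequeue 6; queue=[5,4]; order=3,0,2,7,1,6
step 7: dequeue 5; queue=[4]; order=3,0,2,7,1,6,5
step 8: dequeue 4; queue=[(empty)]; order=3,0,2,7,1,6,5,4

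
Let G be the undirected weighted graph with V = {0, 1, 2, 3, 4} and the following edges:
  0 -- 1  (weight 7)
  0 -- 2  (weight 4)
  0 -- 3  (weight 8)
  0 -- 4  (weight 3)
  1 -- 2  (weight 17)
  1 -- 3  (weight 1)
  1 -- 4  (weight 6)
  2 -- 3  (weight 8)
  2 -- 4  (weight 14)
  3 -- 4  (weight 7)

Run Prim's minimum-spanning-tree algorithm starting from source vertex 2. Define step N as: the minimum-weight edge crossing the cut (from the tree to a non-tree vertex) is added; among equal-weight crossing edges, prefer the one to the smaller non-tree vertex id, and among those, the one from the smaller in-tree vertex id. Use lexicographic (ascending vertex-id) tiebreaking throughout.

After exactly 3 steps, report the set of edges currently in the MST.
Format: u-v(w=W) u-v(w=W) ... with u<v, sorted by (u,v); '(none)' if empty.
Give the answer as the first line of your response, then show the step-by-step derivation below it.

0-2(w=4) 0-4(w=3) 1-4(w=6)

step 1: add edge 0-2 (w=4); MST = {0-2(w=4)}
step 2: add edge 0-4 (w=3); MST = {0-2(w=4) 0-4(w=3)}
step 3: add edge 1-4 (w=6); MST = {0-2(w=4) 0-4(w=3) 1-4(w=6)}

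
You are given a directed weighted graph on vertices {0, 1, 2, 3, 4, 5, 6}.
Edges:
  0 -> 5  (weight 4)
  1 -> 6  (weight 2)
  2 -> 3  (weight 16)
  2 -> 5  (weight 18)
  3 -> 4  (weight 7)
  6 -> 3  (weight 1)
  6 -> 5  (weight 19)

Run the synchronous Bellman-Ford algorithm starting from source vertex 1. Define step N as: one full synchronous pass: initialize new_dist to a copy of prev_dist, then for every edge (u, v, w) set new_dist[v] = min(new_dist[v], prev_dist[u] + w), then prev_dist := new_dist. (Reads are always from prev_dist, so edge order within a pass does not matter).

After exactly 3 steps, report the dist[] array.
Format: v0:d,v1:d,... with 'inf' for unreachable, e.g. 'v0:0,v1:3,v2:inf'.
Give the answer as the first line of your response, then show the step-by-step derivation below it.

v0:inf,v1:0,v2:inf,v3:3,v4:10,v5:21,v6:2

step 1: dist = v0:inf,v1:0,v2:inf,v3:inf,v4:inf,v5:inf,v6:2
step 2: dist = v0:inf,v1:0,v2:inf,v3:3,v4:inf,v5:21,v6:2
step 3: dist = v0:inf,v1:0,v2:inf,v3:3,v4:10,v5:21,v6:2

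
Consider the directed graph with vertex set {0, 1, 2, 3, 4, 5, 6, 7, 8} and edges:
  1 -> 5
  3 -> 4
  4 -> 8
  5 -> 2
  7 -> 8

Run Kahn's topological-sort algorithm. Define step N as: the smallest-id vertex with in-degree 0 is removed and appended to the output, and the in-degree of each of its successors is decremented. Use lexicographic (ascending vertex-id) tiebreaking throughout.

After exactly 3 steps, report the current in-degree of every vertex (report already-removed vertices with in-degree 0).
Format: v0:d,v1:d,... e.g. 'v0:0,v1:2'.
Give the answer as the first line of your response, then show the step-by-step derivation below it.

v0:0,v1:0,v2:1,v3:0,v4:0,v5:0,v6:0,v7:0,v8:2

step 1: output 0; order=[0]; indeg=(0,0,1,0,1,1,0,0,2)
step 2: output 1; order=[0,1]; indeg=(0,0,1,0,1,0,0,0,2)
step 3: output 3; order=[0,1,3]; indeg=(0,0,1,0,0,0,0,0,2)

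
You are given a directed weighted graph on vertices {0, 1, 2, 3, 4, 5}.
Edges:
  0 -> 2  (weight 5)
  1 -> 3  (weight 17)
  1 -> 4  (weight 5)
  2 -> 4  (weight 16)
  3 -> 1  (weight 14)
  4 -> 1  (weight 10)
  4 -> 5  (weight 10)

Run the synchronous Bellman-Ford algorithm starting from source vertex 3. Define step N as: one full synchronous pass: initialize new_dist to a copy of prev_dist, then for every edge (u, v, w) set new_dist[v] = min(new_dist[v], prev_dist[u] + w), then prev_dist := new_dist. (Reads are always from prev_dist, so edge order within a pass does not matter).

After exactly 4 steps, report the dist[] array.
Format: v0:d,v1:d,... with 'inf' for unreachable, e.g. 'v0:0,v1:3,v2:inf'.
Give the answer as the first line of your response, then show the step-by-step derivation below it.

v0:inf,v1:14,v2:inf,v3:0,v4:19,v5:29

step 1: dist = v0:inf,v1:14,v2:inf,v3:0,v4:inf,v5:inf
step 2: dist = v0:inf,v1:14,v2:inf,v3:0,v4:19,v5:inf
step 3: dist = v0:inf,v1:14,v2:inf,v3:0,v4:19,v5:29
step 4: dist = v0:inf,v1:14,v2:inf,v3:0,v4:19,v5:29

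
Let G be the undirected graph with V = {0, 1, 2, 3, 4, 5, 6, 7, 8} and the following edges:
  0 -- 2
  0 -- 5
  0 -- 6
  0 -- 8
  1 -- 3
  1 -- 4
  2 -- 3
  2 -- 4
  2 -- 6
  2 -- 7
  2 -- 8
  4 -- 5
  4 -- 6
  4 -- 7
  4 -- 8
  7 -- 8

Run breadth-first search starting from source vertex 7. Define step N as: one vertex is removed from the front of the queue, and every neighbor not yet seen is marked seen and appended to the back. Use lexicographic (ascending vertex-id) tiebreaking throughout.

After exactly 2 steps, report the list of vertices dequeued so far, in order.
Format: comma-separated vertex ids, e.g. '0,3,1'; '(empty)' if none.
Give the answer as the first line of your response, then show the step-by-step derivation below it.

7,2

step 1: dequeue 7; queue=[2,4,8]; order=7
step 2: dequeue 2; queue=[4,8,0,3,6]; order=7,2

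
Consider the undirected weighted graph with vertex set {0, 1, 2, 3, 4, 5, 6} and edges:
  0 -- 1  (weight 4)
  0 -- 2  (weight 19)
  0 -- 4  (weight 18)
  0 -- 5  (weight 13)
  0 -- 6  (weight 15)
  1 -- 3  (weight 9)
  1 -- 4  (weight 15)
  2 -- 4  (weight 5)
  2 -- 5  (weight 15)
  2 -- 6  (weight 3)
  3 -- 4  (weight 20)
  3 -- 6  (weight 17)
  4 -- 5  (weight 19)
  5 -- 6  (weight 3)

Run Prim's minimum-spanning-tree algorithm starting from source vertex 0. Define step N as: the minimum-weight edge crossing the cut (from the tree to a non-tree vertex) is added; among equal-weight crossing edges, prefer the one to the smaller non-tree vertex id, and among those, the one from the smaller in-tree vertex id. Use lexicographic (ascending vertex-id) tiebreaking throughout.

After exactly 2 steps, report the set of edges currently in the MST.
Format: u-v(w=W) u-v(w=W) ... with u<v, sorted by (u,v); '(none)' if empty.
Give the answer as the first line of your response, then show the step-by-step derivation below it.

0-1(w=4) 1-3(w=9)

step 1: add edge 0-1 (w=4); MST = {0-1(w=4)}
step 2: add edge 1-3 (w=9); MST = {0-1(w=4) 1-3(w=9)}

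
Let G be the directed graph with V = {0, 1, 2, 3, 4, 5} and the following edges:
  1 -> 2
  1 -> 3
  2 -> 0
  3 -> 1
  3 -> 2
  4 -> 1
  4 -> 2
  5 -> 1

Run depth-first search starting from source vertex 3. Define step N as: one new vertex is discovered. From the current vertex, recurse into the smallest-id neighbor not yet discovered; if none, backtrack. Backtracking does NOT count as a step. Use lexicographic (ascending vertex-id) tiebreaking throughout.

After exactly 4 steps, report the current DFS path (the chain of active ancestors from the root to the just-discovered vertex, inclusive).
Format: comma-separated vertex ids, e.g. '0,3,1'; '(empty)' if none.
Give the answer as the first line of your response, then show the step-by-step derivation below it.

3,1,2,0

step 1: discover 3; path=3; order=3
step 2: discover 1; path=3>1; order=3,1
step 3: discover 2; path=3>1>2; order=3,1,2
step 4: discover 0; path=3>1>2>0; order=3,1,2,0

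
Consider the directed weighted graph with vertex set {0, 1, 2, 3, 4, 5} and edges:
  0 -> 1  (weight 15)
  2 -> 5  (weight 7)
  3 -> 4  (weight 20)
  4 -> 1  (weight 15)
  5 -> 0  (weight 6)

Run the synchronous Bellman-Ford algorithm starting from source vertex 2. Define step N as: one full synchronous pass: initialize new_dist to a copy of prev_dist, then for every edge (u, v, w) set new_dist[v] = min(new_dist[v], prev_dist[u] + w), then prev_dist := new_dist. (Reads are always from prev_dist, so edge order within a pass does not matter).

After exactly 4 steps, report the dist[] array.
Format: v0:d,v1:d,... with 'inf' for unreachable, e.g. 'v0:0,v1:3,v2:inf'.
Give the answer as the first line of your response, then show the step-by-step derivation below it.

v0:13,v1:28,v2:0,v3:inf,v4:inf,v5:7

step 1: dist = v0:inf,v1:inf,v2:0,v3:inf,v4:inf,v5:7
step 2: dist = v0:13,v1:inf,v2:0,v3:inf,v4:inf,v5:7
step 3: dist = v0:13,v1:28,v2:0,v3:inf,v4:inf,v5:7
step 4: dist = v0:13,v1:28,v2:0,v3:inf,v4:inf,v5:7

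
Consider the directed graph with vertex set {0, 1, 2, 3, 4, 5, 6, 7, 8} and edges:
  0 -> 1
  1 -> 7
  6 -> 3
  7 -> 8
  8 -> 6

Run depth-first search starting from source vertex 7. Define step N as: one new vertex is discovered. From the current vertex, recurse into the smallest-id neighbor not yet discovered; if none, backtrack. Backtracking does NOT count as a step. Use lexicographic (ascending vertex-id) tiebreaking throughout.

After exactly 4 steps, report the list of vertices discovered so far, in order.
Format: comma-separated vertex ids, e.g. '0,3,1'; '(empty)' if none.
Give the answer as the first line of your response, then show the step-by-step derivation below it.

7,8,6,3

step 1: discover 7; path=7; order=7
step 2: discover 8; path=7>8; order=7,8
step 3: discover 6; path=7>8>6; order=7,8,6
step 4: discover 3; path=7>8>6>3; order=7,8,6,3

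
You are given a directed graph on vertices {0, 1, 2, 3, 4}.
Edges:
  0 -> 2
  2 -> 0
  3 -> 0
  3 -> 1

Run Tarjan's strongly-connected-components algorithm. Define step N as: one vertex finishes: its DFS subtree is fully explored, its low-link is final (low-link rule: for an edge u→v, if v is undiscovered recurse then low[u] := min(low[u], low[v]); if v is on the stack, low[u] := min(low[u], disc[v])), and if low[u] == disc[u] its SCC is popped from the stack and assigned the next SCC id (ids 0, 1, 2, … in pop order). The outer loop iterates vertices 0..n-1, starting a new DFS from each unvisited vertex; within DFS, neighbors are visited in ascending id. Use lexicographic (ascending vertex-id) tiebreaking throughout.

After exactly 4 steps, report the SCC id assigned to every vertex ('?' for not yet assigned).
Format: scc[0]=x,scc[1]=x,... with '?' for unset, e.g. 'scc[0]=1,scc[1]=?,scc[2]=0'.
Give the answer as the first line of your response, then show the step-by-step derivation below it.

scc[0]=0,scc[1]=1,scc[2]=0,scc[3]=2,scc[4]=?

step 1: low=(low[0]=0,low[1]=?,low[2]=0,low[3]=?,low[4]=?); scc=(scc[0]=?,scc[1]=?,scc[2]=?,scc[3]=?,scc[4]=?)
step 2: low=(low[0]=0,low[1]=?,low[2]=0,low[3]=?,low[4]=?); scc=(scc[0]=0,scc[1]=?,scc[2]=0,scc[3]=?,scc[4]=?)
step 3: low=(low[0]=0,low[1]=2,low[2]=0,low[3]=?,low[4]=?); scc=(scc[0]=0,scc[1]=1,scc[2]=0,scc[3]=?,scc[4]=?)
step 4: low=(low[0]=0,low[1]=2,low[2]=0,low[3]=3,low[4]=?); scc=(scc[0]=0,scc[1]=1,scc[2]=0,scc[3]=2,scc[4]=?)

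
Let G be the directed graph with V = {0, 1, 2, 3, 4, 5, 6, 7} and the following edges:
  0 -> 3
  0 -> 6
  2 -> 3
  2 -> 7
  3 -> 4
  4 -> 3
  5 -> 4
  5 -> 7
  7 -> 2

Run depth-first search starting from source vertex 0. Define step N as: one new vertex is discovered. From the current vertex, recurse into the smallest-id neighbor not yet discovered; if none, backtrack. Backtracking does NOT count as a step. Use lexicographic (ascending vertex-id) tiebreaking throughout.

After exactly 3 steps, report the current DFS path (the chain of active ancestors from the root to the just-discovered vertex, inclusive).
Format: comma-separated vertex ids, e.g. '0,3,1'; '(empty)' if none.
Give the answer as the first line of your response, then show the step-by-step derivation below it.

0,3,4

step 1: discover 0; path=0; order=0
step 2: discover 3; path=0>3; order=0,3
step 3: discover 4; path=0>3>4; order=0,3,4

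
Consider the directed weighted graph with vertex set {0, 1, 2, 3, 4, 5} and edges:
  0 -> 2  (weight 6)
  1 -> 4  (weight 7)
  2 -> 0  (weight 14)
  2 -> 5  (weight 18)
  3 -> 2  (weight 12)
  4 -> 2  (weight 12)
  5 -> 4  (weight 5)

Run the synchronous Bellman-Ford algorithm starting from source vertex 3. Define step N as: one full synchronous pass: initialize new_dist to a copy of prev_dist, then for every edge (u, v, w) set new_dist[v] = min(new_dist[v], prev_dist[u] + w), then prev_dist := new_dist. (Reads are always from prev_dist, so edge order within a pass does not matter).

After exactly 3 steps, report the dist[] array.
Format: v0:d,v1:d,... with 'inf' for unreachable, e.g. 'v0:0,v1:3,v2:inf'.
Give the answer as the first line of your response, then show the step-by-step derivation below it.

v0:26,v1:inf,v2:12,v3:0,v4:35,v5:30

step 1: dist = v0:inf,v1:inf,v2:12,v3:0,v4:inf,v5:inf
step 2: dist = v0:26,v1:inf,v2:12,v3:0,v4:inf,v5:30
step 3: dist = v0:26,v1:inf,v2:12,v3:0,v4:35,v5:30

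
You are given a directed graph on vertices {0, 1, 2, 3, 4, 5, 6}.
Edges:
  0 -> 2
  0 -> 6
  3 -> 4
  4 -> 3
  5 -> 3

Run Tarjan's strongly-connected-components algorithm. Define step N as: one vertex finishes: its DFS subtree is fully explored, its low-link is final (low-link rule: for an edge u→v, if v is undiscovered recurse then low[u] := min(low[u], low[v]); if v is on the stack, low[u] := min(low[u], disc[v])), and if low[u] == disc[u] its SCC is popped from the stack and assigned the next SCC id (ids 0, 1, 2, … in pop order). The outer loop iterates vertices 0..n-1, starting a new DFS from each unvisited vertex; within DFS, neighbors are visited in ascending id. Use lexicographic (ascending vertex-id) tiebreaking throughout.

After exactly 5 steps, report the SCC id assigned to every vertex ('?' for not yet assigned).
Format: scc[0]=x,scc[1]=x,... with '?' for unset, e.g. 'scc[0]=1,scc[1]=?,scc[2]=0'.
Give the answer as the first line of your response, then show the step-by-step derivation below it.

scc[0]=2,scc[1]=3,scc[2]=0,scc[3]=?,scc[4]=?,scc[5]=?,scc[6]=1

step 1: low=(low[0]=0,low[1]=?,low[2]=1,low[3]=?,low[4]=?,low[5]=?,low[6]=?); scc=(scc[0]=?,scc[1]=?,scc[2]=0,scc[3]=?,scc[4]=?,scc[5]=?,scc[6]=?)
step 2: low=(low[0]=0,low[1]=?,low[2]=1,low[3]=?,low[4]=?,low[5]=?,low[6]=2); scc=(scc[0]=?,scc[1]=?,scc[2]=0,scc[3]=?,scc[4]=?,scc[5]=?,scc[6]=1)
step 3: low=(low[0]=0,low[1]=?,low[2]=1,low[3]=?,low[4]=?,low[5]=?,low[6]=2); scc=(scc[0]=2,scc[1]=?,scc[2]=0,scc[3]=?,scc[4]=?,scc[5]=?,scc[6]=1)
step 4: low=(low[0]=0,low[1]=3,low[2]=1,low[3]=?,low[4]=?,low[5]=?,low[6]=2); scc=(scc[0]=2,scc[1]=3,scc[2]=0,scc[3]=?,scc[4]=?,scc[5]=?,scc[6]=1)
step 5: low=(low[0]=0,low[1]=3,low[2]=1,low[3]=4,low[4]=4,low[5]=?,low[6]=2); scc=(scc[0]=2,scc[1]=3,scc[2]=0,scc[3]=?,scc[4]=?,scc[5]=?,scc[6]=1)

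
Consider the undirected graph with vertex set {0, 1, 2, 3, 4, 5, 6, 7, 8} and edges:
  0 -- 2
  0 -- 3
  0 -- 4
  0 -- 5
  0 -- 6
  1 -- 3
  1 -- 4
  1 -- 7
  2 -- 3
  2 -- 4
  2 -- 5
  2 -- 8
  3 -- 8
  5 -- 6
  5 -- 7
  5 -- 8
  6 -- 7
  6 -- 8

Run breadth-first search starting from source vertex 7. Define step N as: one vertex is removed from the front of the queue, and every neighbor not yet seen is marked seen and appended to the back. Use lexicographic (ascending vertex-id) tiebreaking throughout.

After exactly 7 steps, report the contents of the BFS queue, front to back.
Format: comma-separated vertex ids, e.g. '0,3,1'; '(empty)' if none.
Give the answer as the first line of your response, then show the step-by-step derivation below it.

2,8

step 1: dequeue 7; queue=[1,5,6]; order=7
step 2: dequeue 1; queue=[5,6,3,4]; order=7,1
step 3: dequeue 5; queue=[6,3,4,0,2,8]; order=7,1,5
step 4: dequeue 6; queue=[3,4,0,2,8]; order=7,1,5,6
step 5: dequeue 3; queue=[4,0,2,8]; order=7,1,5,6,3
step 6: dequeue 4; queue=[0,2,8]; order=7,1,5,6,3,4
step 7: dequeue 0; queue=[2,8]; order=7,1,5,6,3,4,0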